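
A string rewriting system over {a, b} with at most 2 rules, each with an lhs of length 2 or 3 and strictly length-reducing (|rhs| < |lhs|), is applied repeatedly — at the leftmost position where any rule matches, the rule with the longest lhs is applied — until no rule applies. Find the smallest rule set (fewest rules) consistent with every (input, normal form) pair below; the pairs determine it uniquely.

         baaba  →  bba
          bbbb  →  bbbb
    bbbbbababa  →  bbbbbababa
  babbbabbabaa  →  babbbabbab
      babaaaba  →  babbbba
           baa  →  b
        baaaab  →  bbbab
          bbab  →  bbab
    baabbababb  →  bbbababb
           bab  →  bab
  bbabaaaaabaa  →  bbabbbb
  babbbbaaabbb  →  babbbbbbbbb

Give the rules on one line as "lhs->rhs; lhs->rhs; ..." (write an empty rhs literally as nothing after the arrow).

aa->; aaa->bb

  | baaba => bba
  | bbbb
  | bbbbbababa
  | babbbabbabaa => babbbabbab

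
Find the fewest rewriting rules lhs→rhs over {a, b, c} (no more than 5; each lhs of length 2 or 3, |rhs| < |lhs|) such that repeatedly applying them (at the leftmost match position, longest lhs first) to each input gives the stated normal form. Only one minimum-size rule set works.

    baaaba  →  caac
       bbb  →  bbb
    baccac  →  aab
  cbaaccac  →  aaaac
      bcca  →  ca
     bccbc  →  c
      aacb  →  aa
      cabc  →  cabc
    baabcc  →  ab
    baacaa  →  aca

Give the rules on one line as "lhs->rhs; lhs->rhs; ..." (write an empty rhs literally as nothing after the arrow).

  | baaaba => caaba => caac
  | bbb
  | baccac => cccac => acac => aab
  | cbaaccac => aaccac => aaaac

ba->c; cac->ab; cb->; cc->a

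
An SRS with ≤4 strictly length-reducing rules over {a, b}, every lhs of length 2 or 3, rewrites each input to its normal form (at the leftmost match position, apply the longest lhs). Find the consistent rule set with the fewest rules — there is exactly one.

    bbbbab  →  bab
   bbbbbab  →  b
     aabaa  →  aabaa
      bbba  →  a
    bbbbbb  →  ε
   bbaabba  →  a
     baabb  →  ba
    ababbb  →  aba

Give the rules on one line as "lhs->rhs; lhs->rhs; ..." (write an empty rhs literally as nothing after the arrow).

aaa->a; bb->a; bba->; bbb->

  | bbbbab => bab
  | bbbbbab => bbab => b
  | aabaa
  | bbba => a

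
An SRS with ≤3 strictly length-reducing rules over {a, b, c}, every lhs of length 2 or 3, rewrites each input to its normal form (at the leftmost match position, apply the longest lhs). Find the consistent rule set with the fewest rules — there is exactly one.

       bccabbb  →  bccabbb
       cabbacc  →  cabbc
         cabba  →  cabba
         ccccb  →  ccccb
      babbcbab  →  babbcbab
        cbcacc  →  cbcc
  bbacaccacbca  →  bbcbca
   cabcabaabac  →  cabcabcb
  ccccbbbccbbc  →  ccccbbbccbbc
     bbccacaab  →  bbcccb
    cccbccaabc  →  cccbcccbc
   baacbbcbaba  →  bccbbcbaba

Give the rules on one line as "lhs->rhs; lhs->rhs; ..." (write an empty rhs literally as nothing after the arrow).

  | bccabbb
  | cabbacc => cabbc
  | cabba
  | ccccb

aa->c; ac->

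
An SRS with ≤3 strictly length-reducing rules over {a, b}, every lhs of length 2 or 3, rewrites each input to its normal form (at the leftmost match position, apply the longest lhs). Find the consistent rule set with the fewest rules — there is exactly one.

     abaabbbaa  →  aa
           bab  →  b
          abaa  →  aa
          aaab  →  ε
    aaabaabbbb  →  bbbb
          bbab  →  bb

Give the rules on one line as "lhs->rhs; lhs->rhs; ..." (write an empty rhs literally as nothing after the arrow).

aab->b; ab->; baa->aa

  | abaabbbaa => aabbbaa => bbbaa => bbaa => baa => aa
  | bab => b
  | abaa => aa
  | aaab => ab => ε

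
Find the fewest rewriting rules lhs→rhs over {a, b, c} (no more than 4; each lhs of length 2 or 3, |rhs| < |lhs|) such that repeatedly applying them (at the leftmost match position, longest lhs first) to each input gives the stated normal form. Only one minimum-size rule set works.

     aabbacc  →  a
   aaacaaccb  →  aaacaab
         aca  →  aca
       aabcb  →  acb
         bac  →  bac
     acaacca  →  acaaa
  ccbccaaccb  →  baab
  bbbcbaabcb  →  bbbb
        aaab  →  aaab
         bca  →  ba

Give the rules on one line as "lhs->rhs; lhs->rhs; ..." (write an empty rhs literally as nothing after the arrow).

  | aabbacc => aabcc => acc => a
  | aaacaaccb => aaacaab
  | aca
  | aabcb => acb

abc->c; bba->b; bc->b; cc->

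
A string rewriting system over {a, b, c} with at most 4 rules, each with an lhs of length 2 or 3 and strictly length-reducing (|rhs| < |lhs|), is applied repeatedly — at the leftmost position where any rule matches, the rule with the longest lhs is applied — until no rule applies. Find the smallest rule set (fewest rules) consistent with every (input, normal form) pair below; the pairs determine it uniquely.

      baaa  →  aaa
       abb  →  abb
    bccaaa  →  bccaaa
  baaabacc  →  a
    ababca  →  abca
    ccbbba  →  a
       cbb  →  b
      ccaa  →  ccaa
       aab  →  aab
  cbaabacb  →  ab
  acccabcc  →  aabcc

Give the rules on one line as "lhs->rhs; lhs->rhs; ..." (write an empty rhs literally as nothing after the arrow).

aba->ba; ac->a; ba->a; cb->

  | baaa => aaa
  | abb
  | bccaaa
  | baaabacc => aaabacc => aabacc => abacc => bacc => acc => ac => a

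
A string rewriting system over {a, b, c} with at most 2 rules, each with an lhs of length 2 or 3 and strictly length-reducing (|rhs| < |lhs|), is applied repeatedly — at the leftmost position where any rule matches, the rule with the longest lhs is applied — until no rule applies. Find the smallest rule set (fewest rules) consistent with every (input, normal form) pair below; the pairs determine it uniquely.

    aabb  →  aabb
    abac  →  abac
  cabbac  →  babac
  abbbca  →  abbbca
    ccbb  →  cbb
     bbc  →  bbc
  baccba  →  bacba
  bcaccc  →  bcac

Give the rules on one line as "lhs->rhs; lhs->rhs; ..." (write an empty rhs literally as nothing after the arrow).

cab->ba; cc->c

  | aabb
  | abac
  | cabbac => babac
  | abbbca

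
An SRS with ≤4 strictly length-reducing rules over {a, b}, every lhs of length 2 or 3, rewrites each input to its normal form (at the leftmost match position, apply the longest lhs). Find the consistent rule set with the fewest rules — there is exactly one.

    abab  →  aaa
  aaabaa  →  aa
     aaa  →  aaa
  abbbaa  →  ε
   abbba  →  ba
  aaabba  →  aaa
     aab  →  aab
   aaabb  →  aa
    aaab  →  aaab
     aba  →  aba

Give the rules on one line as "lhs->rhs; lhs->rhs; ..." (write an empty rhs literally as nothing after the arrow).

abb->; baa->bb; bab->aa; bb->

  | abab => aaa
  | aaabaa => aaabb => aa
  | aaa
  | abbbaa => baa => bb => ε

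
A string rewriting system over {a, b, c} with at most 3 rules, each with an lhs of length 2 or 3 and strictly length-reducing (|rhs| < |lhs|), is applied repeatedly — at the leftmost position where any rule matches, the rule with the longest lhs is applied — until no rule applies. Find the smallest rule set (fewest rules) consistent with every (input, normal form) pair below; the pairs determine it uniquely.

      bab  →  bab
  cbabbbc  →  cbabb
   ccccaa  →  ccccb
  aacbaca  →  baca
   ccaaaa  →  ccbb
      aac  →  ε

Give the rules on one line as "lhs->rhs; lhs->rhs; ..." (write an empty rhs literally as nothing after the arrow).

  | bab
  | cbabbbc => cbabb
  | ccccaa => ccccb
  | aacbaca => bcbaca => baca

aa->b; bc->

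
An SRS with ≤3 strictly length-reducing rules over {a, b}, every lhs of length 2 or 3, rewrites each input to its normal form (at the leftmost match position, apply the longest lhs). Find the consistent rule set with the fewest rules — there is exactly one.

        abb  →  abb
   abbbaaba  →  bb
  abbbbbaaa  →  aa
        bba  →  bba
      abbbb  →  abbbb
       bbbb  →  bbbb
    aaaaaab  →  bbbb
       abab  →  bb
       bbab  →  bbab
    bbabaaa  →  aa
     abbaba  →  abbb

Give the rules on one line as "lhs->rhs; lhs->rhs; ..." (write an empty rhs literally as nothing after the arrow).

  | abb
  | abbbaaba => abbaaba => abaaba => baba => bb
  | abbbbbaaa => abbbbaaa => abbbaaa => abbaaa => abaaa => baa => aa
  | bba

aab->bb; aba->b; baa->aa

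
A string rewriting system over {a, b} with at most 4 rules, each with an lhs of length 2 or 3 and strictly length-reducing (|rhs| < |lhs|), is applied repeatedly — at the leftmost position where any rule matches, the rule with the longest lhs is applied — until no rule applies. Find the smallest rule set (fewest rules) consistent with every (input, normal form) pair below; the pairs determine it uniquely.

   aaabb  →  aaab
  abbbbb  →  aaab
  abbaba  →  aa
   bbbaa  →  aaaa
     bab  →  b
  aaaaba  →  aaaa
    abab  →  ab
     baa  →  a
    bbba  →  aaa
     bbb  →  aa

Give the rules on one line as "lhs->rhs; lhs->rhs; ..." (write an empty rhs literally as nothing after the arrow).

  | aaabb => aaab
  | abbbbb => aaabb => aaab
  | abbaba => aaba => aa
  | bbbaa => aaaa

ba->; bb->b; bba->a; bbb->aa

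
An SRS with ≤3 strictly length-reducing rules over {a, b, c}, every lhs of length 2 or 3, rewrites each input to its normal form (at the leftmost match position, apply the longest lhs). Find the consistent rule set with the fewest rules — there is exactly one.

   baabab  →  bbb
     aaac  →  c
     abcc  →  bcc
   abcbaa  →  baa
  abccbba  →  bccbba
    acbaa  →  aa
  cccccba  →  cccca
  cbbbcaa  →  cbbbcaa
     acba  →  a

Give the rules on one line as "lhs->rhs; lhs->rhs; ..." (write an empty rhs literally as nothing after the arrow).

  | baabab => babab => bbab => bbb
  | aaac => aac => ac => c
  | abcc => bcc
  | abcbaa => bcbaa => baa

ab->b; ac->c; cba->a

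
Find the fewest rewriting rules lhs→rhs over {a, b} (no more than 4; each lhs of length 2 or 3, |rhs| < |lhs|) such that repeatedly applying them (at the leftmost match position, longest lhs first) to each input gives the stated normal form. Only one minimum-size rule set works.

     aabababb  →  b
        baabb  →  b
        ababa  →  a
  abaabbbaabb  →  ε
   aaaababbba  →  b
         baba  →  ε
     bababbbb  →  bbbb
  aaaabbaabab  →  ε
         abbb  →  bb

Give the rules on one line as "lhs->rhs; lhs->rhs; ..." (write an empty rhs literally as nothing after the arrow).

aa->; aab->aa; ab->; ba->

  | aabababb => aaababb => ababb => abb => b
  | baabb => abb => b
  | ababa => aba => a
  | abaabbbaabb => aabbbaabb => aabbaabb => aabaabb => aaaabb => aabb => aab => aa => ε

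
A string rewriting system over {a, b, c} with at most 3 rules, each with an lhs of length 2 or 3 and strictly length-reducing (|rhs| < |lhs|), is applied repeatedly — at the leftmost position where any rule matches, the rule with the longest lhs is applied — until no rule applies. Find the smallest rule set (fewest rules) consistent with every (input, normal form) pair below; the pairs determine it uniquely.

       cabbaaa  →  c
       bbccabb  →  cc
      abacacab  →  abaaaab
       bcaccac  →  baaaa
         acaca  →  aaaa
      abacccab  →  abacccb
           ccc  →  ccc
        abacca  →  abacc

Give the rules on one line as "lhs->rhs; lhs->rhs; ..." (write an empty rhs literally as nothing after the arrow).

bb->; ca->c; cac->aa

  | cabbaaa => cbbaaa => caaa => caa => ca => c
  | bbccabb => ccabb => ccbb => cc
  | abacacab => abaaaab
  | bcaccac => baacac => baaaa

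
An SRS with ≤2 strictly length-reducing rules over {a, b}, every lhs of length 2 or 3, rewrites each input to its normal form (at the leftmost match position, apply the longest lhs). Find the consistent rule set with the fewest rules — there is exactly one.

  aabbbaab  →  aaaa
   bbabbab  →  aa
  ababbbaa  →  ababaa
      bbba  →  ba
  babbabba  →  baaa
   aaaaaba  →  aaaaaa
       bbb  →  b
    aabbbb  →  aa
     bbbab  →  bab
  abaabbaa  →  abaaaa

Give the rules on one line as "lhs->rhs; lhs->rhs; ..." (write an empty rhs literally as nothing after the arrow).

  | aabbbaab => aabbaab => aabaab => aaaab => aaaa
  | bbabbab => abbab => aab => aa
  | ababbbaa => ababaa
  | bbba => ba

aab->aa; bb->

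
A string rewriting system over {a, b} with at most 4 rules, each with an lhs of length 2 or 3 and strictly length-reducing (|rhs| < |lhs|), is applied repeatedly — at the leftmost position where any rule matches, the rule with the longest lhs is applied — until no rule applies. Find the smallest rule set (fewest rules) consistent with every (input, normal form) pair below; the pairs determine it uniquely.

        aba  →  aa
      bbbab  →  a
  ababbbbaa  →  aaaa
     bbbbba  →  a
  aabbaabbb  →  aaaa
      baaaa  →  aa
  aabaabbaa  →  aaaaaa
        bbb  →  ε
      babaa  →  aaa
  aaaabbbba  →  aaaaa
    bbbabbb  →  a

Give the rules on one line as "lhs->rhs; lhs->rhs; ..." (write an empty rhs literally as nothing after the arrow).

  | aba => aa
  | bbbab => ab => a
  | ababbbbaa => aabbbbaa => aabbbaa => aabbaa => aabaa => aaaa
  | bbbbba => bba => ba => a

ab->a; ba->a; baa->; bbb->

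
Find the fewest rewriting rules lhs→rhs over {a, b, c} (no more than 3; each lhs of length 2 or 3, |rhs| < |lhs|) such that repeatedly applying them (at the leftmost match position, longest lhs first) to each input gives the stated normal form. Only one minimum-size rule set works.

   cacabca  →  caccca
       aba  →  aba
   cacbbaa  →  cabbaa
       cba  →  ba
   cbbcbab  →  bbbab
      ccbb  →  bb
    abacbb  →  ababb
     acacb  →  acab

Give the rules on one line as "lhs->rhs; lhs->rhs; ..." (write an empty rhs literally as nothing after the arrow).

  | cacabca => caccca
  | aba
  | cacbbaa => cabbaa
  | cba => ba

abc->cc; cb->b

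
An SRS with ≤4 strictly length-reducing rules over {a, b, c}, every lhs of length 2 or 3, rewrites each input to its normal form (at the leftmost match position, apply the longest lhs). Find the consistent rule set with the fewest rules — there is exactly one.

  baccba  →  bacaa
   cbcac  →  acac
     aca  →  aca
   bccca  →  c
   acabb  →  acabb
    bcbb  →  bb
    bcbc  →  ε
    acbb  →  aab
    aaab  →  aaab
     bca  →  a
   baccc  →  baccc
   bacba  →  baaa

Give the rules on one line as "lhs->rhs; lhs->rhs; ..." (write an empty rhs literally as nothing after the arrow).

  | baccba => bacaa
  | cbcac => acac
  | aca
  | bccca => cca => c

bc->; cb->a; cca->c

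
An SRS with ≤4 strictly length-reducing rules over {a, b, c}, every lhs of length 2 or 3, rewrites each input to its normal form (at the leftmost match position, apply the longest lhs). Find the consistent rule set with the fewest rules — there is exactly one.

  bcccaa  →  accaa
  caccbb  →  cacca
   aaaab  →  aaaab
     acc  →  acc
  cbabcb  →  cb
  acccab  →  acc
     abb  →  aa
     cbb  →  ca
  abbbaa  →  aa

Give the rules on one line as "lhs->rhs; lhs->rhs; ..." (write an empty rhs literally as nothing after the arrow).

baa->; bb->a; bc->a; cab->

  | bcccaa => accaa
  | caccbb => cacca
  | aaaab
  | acc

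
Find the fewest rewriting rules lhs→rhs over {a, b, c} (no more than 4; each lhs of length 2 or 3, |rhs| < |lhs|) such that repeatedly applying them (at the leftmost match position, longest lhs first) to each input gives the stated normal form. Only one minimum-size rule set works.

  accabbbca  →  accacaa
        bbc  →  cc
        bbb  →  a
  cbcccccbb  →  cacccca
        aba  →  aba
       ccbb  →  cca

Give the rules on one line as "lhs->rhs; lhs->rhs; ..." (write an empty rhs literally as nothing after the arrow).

bb->c; cb->a; cbb->ca; cbc->ca

  | accabbbca => accacbca => accacaa
  | bbc => cc
  | bbb => cb => a
  | cbcccccbb => caccccbb => cacccca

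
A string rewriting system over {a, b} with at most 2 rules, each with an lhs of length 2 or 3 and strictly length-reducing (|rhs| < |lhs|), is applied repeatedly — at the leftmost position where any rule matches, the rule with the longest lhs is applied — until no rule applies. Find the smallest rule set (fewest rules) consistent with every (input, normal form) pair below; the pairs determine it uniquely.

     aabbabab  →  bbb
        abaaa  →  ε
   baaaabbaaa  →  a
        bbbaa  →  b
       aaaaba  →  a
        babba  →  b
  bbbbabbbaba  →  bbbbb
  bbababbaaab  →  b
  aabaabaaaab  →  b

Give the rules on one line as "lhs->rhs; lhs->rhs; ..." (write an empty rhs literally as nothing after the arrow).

aa->b; ba->

  | aabbabab => bbbabab => bbbab => bbb
  | abaaa => aaa => ba => ε
  | baaaabbaaa => aaabbaaa => babbaaa => bbaaa => baa => a
  | bbbaa => bba => b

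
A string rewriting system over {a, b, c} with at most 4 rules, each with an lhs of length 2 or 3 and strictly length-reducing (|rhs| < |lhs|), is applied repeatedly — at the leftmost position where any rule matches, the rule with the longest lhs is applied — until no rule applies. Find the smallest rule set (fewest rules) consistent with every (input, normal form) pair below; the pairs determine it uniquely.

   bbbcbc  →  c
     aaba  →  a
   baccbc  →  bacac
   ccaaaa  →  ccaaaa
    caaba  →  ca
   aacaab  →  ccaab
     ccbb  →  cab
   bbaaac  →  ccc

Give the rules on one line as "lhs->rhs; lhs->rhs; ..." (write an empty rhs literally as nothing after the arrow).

aac->cc; aba->; bb->a; cb->a

  | bbbcbc => abcbc => abac => c
  | aaba => a
  | baccbc => bacac
  | ccaaaa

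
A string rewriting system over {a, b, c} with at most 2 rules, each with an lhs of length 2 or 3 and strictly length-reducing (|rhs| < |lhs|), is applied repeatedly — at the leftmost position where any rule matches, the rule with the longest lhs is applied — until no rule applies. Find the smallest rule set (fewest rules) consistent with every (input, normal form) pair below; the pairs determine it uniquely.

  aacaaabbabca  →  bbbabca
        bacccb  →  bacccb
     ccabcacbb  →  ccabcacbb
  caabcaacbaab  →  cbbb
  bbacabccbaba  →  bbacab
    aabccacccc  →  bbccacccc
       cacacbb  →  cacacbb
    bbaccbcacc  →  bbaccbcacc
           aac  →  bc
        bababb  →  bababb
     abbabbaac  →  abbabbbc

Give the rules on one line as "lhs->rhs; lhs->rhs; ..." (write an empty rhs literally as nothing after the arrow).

  | aacaaabbabca => bcaaabbabca => bcbabbabca => bbbabca
  | bacccb
  | ccabcacbb
  | caabcaacbaab => cbbcaacbaab => cbbcbcbaab => cbbcbab => cbbb

aa->b; cba->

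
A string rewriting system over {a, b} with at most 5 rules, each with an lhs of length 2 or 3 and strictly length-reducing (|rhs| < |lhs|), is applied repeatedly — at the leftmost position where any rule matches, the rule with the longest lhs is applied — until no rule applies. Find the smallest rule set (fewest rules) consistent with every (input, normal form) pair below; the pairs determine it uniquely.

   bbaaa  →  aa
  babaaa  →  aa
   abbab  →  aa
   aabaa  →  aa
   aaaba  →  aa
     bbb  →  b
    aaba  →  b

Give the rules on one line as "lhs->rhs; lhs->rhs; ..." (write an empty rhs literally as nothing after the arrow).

  | bbaaa => aaaa => bba => aa
  | babaaa => baaaa => bbba => bba => aa
  | abbab => abab => aab => aa
  | aabaa => aaaa => bba => aa

aaa->bb; ab->a; bb->b; bba->aa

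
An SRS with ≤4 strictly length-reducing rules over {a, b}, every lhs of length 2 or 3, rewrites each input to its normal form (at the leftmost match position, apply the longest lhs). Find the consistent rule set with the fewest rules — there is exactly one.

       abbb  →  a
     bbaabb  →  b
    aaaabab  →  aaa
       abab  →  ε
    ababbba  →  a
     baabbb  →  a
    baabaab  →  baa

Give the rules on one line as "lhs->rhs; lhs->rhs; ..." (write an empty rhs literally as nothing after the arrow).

ab->; bb->a; bba->bb

  | abbb => bb => a
  | bbaabb => bbabb => bbbb => abb => b
  | aaaabab => aaaab => aaa
  | abab => ab => ε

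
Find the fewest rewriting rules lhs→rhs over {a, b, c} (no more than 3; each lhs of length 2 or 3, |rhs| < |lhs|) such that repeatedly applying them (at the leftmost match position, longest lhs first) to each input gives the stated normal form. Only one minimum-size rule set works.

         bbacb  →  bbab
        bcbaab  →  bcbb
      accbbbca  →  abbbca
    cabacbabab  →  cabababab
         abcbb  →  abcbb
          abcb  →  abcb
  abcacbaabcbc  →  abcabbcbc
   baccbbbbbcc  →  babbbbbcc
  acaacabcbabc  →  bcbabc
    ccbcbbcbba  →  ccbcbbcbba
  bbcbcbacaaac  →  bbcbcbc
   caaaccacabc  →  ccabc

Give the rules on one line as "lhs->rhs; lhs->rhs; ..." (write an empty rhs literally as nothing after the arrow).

  | bbacb => bbab
  | bcbaab => bcbb
  | accbbbca => acbbbca => abbbca
  | cabacbabab => cabababab

aa->; ac->a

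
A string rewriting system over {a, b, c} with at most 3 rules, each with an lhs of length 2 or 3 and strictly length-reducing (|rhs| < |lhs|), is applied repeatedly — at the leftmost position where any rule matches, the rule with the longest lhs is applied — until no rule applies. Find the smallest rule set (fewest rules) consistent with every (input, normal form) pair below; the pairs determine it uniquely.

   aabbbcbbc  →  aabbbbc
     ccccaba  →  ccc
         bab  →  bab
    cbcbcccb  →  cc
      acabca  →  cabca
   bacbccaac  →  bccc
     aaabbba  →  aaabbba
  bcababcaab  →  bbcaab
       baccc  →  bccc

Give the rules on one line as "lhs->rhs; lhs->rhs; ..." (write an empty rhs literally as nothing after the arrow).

aba->b; ac->c; cb->

  | aabbbcbbc => aabbbbc
  | ccccaba => ccccb => ccc
  | bab
  | cbcbcccb => cbcccb => cccb => cc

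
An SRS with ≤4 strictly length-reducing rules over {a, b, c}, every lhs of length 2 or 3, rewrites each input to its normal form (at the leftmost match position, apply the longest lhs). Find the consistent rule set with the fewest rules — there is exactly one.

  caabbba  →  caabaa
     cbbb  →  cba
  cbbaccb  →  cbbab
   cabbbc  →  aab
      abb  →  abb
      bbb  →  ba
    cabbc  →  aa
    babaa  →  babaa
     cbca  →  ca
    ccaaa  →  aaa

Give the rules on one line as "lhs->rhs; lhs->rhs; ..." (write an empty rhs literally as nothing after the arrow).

bbb->ba; bc->; cab->aa; cc->

  | caabbba => caabaa
  | cbbb => cba
  | cbbaccb => cbbab
  | cabbbc => aabbc => aab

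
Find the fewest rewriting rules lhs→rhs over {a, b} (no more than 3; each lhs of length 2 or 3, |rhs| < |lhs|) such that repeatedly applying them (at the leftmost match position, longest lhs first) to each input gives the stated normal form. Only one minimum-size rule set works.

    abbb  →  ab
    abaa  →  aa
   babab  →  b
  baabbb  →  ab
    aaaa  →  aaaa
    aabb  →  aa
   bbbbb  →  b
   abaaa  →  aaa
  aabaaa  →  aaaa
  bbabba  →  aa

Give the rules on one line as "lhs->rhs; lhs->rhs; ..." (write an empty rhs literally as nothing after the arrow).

  | abbb => ab
  | abaa => aa
  | babab => bab => b
  | baabbb => abbb => ab

ba->; bb->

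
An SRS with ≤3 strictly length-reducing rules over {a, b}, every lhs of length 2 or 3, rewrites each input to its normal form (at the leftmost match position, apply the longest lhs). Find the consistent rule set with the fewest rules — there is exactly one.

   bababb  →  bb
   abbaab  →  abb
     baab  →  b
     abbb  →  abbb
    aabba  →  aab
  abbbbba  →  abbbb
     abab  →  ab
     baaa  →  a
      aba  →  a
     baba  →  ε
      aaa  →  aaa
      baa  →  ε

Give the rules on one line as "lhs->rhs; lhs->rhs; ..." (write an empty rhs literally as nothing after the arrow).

  | bababb => babb => bb
  | abbaab => abb
  | baab => b
  | abbb

ba->; baa->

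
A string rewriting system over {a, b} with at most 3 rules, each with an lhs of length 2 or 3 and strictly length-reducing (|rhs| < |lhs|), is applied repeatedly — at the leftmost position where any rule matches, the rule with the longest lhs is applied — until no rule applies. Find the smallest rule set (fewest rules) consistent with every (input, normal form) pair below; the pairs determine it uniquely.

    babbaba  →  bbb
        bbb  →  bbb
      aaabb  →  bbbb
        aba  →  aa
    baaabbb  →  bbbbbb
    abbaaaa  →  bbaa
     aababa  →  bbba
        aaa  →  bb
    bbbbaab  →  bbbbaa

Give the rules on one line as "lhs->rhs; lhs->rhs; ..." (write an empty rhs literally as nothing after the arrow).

aaa->bb; ab->a

  | babbaba => bababa => baaba => baaa => bbb
  | bbb
  | aaabb => bbbb
  | aba => aa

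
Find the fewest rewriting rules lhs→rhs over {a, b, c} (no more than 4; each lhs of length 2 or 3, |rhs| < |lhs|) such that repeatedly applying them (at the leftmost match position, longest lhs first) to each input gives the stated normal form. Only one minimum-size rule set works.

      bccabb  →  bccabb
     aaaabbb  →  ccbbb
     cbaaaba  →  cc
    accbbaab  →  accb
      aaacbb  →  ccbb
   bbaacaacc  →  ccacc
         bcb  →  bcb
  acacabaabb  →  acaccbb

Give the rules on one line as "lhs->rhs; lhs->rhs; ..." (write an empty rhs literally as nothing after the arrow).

  | bccabb
  | aaaabbb => caabbb => ccbbb
  | cbaaaba => caaba => ccba => cc
  | accbbaab => accbab => accb

aa->c; acb->cb; ba->; bac->ca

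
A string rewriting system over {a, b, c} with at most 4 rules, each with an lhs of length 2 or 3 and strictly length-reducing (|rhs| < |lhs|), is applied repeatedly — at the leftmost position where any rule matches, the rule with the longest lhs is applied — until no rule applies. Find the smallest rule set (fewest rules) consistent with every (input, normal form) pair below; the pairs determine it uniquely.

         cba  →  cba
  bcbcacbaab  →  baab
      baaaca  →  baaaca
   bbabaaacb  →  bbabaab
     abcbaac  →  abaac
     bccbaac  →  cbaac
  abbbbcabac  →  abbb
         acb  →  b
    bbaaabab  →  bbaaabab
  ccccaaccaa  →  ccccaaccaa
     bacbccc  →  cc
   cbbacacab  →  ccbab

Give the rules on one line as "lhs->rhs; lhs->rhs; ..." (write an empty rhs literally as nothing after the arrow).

  | cba
  | bcbcacbaab => bcacbaab => acbaab => baab
  | baaaca
  | bbabaaacb => bbabaab

acb->b; bac->cb; bc->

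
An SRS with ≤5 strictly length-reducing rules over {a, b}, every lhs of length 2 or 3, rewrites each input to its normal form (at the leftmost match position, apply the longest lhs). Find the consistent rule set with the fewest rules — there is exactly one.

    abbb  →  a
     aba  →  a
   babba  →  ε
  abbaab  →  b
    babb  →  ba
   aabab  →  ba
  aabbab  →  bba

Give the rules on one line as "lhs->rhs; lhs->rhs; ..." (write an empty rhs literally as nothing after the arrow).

aa->a; aab->b; ab->a; baa->

  | abbb => abb => ab => a
  | aba => aa => a
  | babba => baba => baa => ε
  | abbaab => abaab => aaab => aab => b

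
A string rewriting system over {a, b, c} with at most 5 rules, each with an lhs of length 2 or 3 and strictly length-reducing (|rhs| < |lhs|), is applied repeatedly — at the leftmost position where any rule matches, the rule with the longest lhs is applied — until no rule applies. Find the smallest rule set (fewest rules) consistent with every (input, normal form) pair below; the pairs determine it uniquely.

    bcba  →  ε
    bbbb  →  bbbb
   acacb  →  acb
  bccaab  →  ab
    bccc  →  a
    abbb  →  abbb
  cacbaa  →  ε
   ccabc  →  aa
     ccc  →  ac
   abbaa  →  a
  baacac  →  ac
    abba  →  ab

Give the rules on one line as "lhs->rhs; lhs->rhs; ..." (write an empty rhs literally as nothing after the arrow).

  | bcba => ba => ε
  | bbbb
  | acacb => acb
  | bccaab => caab => ab

ba->; bc->; ca->; cc->a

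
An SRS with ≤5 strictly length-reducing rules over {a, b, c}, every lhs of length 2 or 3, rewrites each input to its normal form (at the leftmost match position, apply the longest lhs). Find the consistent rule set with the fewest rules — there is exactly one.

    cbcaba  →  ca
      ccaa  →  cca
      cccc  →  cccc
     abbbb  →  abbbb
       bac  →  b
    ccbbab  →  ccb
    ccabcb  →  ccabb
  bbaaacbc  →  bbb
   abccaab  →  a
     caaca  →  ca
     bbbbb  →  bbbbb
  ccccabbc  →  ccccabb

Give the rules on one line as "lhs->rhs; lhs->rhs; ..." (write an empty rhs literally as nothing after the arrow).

aa->a; ac->; bab->; bc->b

  | cbcaba => cbaba => ca
  | ccaa => cca
  | cccc
  | abbbb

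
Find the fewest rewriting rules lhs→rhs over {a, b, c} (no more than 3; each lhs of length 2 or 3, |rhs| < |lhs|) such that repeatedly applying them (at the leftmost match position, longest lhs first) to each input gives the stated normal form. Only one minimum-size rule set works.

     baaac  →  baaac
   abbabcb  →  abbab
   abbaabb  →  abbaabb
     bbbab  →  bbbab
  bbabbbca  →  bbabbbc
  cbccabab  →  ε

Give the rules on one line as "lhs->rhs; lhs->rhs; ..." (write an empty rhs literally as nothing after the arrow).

ca->c; cb->

  | baaac
  | abbabcb => abbab
  | abbaabb
  | bbbab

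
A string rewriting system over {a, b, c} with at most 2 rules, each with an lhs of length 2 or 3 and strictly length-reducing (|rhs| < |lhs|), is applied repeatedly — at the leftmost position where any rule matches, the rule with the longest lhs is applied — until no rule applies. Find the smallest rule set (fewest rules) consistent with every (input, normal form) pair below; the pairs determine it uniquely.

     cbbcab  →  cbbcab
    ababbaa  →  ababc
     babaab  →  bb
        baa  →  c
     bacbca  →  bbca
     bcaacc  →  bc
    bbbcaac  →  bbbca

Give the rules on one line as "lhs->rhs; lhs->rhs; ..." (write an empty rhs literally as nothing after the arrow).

  | cbbcab
  | ababbaa => ababc
  | babaab => bacb => bb
  | baa => c

ac->; baa->c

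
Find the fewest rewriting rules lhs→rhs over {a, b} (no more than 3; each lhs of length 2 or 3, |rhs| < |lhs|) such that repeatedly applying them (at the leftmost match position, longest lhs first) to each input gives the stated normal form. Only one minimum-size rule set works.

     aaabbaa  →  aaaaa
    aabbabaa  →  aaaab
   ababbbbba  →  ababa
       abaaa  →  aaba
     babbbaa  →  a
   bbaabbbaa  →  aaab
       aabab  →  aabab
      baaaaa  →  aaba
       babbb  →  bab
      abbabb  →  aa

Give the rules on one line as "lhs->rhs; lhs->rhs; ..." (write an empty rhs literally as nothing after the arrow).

  | aaabbaa => aaaaa
  | aabbabaa => aaabaa => aaaab
  | ababbbbba => ababbba => ababa
  | abaaa => aaba

baa->ab; bb->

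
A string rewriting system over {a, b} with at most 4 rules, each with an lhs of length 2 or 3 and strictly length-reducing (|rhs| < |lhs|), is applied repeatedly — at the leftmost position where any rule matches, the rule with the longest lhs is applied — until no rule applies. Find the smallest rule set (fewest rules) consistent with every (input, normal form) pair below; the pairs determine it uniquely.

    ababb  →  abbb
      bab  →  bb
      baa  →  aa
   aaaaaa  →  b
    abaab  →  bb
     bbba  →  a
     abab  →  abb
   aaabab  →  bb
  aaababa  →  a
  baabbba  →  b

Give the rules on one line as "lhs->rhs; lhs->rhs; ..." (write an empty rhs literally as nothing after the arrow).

  | ababb => abbb
  | bab => bb
  | baa => aa
  | aaaaaa => baaa => aaa => b

aaa->b; ba->a; bab->bb; bba->ba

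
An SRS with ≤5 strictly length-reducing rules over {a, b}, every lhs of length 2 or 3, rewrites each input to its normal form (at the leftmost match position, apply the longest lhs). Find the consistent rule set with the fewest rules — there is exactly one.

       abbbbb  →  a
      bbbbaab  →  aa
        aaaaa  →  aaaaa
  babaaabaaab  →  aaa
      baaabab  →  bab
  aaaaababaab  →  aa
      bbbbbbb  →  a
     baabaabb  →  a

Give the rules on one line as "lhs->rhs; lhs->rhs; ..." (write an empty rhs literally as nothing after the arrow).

  | abbbbb => aabbb => bb => a
  | bbbbaab => abbaab => aaaab => aa
  | aaaaa
  | babaaabaaab => bbaaabaaab => aaaabaaab => aaaaab => aaa

aab->; aba->ba; baa->; bb->a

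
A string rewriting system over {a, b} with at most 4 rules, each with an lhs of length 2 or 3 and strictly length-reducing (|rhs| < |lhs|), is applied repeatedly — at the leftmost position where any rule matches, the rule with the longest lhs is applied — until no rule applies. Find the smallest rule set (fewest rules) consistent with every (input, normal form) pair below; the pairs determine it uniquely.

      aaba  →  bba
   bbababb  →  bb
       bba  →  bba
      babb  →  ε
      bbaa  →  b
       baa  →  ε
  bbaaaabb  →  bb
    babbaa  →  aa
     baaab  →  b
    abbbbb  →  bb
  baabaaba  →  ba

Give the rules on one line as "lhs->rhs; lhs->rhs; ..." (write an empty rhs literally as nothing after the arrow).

aab->bb; ab->b; baa->; bbb->

  | aaba => bba
  | bbababb => bbbabb => abb => bb
  | bba
  | babb => bbb => ε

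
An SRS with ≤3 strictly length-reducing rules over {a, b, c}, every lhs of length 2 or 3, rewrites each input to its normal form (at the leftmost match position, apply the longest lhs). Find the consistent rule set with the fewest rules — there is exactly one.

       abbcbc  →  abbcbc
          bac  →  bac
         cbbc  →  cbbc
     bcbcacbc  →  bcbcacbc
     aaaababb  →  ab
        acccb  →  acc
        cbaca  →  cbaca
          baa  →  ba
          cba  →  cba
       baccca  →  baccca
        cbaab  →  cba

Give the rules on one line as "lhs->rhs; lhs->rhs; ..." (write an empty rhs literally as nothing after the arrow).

  | abbcbc
  | bac
  | cbbc
  | bcbcacbc

aa->a; aab->a; ccb->c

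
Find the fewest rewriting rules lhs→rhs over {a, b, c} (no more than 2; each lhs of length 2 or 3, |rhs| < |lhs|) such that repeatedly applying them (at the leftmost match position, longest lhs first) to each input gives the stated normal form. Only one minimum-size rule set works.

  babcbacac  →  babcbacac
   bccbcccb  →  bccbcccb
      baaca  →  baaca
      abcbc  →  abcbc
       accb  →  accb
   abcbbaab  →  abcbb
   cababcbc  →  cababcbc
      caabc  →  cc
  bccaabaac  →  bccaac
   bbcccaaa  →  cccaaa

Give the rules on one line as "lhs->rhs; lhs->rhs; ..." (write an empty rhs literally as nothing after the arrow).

aab->; bbc->c

  | babcbacac
  | bccbcccb
  | baaca
  | abcbc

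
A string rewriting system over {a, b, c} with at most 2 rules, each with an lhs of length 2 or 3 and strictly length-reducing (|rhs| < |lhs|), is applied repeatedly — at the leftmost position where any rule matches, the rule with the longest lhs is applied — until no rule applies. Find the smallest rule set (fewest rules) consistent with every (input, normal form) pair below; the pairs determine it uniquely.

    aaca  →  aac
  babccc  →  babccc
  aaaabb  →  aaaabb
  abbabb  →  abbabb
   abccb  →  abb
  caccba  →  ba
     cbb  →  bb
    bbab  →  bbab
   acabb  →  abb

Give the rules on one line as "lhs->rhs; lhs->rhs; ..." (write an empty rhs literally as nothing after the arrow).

ca->c; cb->b

  | aaca => aac
  | babccc
  | aaaabb
  | abbabb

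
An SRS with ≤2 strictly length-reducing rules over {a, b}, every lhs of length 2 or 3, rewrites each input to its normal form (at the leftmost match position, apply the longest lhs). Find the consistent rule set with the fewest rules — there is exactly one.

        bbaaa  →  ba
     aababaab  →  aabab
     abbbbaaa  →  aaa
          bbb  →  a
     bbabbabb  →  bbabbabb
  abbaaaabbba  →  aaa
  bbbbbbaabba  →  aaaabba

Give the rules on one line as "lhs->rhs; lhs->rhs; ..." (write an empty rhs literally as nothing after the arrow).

  | bbaaa => ba
  | aababaab => aabab
  | abbbbaaa => aabaaa => aaa
  | bbb => a

baa->; bbb->a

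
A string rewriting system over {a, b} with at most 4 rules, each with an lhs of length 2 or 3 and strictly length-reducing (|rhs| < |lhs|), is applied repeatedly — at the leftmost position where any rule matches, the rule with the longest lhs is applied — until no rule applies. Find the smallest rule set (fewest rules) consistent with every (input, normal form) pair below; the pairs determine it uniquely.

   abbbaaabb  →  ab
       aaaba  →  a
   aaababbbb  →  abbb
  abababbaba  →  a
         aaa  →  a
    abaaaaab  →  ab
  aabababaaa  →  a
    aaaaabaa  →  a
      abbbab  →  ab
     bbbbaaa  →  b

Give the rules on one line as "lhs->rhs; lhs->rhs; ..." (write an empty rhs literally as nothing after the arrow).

  | abbbaaabb => abbaabb => ababb => aab => ab
  | aaaba => aaba => aba => a
  | aaababbbb => aababbbb => ababbbb => aabbb => abbb
  | abababbaba => aaabbaba => aabbaba => abbaba => abaa => aa => a

aa->a; ba->; bab->a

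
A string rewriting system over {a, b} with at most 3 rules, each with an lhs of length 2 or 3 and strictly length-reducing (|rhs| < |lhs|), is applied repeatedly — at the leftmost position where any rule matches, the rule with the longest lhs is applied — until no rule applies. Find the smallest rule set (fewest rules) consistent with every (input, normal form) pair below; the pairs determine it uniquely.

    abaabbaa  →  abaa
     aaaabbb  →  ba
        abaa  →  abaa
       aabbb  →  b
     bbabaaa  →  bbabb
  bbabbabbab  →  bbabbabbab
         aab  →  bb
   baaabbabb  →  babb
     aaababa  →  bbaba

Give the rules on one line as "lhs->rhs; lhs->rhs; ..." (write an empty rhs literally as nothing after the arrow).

aaa->b; aab->bb; bbb->

  | abaabbaa => abbbbaa => abaa
  | aaaabbb => babbb => ba
  | abaa
  | aabbb => bbbb => b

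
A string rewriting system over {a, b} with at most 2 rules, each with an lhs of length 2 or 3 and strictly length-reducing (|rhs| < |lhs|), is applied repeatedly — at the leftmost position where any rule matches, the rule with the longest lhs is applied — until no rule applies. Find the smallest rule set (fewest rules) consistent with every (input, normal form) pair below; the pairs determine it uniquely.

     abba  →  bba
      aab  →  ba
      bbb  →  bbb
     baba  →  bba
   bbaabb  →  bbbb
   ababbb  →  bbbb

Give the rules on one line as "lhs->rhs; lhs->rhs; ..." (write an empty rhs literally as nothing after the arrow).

aab->ba; ab->b

  | abba => bba
  | aab => ba
  | bbb
  | baba => bba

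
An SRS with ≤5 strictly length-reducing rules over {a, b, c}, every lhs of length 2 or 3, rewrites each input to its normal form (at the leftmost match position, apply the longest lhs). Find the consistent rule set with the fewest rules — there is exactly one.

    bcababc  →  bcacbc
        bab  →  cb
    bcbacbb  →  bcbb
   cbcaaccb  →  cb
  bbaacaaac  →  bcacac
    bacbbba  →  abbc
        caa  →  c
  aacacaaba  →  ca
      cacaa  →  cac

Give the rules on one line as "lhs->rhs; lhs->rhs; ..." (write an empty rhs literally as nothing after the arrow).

  | bcababc => bcacbc
  | bab => cb
  | bcbacbb => bcbb
  | cbcaaccb => cbcccb => cbacb => cb

aa->; ba->c; cba->; cc->a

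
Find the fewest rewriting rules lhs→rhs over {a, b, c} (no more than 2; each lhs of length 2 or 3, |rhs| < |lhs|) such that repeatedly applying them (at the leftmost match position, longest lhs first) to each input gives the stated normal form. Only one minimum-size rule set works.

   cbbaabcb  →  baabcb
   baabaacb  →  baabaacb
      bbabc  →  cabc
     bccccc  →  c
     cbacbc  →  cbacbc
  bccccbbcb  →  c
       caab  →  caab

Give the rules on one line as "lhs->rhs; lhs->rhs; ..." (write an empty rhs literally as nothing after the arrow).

  | cbbaabcb => ccaabcb => baabcb
  | baabaacb
  | bbabc => cabc
  | bccccc => bbccc => cccc => bcc => bb => c

bb->c; cc->b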